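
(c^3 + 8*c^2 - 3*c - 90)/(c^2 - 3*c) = c + 11 + 30/c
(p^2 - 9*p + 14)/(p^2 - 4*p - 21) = (p - 2)/(p + 3)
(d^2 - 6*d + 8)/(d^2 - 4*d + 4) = (d - 4)/(d - 2)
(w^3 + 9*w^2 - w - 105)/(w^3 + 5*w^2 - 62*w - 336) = (w^2 + 2*w - 15)/(w^2 - 2*w - 48)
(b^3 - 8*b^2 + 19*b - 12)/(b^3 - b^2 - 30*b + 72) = (b - 1)/(b + 6)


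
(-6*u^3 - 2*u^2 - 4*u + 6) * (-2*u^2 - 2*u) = 12*u^5 + 16*u^4 + 12*u^3 - 4*u^2 - 12*u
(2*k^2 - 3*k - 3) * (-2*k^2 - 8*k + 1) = -4*k^4 - 10*k^3 + 32*k^2 + 21*k - 3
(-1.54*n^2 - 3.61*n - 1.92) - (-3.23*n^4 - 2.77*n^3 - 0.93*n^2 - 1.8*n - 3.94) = 3.23*n^4 + 2.77*n^3 - 0.61*n^2 - 1.81*n + 2.02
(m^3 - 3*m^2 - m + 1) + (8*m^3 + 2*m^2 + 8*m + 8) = 9*m^3 - m^2 + 7*m + 9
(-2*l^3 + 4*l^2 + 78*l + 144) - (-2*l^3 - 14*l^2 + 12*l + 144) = 18*l^2 + 66*l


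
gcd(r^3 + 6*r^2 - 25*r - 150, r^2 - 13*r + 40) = r - 5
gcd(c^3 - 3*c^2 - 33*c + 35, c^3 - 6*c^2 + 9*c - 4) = c - 1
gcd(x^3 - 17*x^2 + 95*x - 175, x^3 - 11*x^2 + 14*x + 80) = x - 5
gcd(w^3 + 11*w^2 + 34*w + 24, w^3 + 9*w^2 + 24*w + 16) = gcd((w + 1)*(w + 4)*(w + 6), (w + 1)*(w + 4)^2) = w^2 + 5*w + 4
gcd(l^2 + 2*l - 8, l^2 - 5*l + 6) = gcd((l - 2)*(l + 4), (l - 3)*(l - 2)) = l - 2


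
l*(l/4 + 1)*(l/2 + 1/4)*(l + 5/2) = l^4/8 + 7*l^3/8 + 53*l^2/32 + 5*l/8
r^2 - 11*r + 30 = (r - 6)*(r - 5)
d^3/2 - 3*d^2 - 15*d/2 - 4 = (d/2 + 1/2)*(d - 8)*(d + 1)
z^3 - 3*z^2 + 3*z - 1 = (z - 1)^3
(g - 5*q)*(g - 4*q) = g^2 - 9*g*q + 20*q^2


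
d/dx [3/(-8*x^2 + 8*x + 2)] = 6*(2*x - 1)/(-4*x^2 + 4*x + 1)^2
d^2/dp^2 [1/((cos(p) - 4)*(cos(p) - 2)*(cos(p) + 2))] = (-80*(1 - cos(p)^2)^2 + 12*sin(p)^6 + 3*cos(p)^6 + 44*cos(p)^5 + 32*cos(p)^3 - 324*cos(p)^2 - 64*cos(p) + 228)/((cos(p) - 4)^3*(cos(p) - 2)^3*(cos(p) + 2)^3)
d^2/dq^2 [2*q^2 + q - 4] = 4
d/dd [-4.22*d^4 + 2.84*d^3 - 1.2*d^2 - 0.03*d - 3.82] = -16.88*d^3 + 8.52*d^2 - 2.4*d - 0.03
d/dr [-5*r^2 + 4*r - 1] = 4 - 10*r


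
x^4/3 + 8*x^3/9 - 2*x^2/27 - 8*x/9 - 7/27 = (x/3 + 1/3)*(x - 1)*(x + 1/3)*(x + 7/3)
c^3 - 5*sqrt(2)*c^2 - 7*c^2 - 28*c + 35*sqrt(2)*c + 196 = (c - 7)*(c - 7*sqrt(2))*(c + 2*sqrt(2))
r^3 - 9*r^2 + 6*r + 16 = (r - 8)*(r - 2)*(r + 1)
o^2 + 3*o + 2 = (o + 1)*(o + 2)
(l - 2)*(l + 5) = l^2 + 3*l - 10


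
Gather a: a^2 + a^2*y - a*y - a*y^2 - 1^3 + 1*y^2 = a^2*(y + 1) + a*(-y^2 - y) + y^2 - 1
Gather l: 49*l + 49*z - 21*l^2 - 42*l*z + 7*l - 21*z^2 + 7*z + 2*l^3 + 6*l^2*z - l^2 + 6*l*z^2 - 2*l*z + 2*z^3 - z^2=2*l^3 + l^2*(6*z - 22) + l*(6*z^2 - 44*z + 56) + 2*z^3 - 22*z^2 + 56*z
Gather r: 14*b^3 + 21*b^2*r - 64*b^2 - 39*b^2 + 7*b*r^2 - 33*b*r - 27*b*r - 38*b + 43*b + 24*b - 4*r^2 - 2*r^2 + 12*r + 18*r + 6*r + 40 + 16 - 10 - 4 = 14*b^3 - 103*b^2 + 29*b + r^2*(7*b - 6) + r*(21*b^2 - 60*b + 36) + 42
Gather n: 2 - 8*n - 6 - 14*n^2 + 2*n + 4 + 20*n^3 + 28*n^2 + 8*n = 20*n^3 + 14*n^2 + 2*n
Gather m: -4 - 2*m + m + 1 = -m - 3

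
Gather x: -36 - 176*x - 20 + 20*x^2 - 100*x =20*x^2 - 276*x - 56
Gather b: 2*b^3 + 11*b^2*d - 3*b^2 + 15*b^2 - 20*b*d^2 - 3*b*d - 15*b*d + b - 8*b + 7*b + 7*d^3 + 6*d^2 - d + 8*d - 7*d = 2*b^3 + b^2*(11*d + 12) + b*(-20*d^2 - 18*d) + 7*d^3 + 6*d^2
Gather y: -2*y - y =-3*y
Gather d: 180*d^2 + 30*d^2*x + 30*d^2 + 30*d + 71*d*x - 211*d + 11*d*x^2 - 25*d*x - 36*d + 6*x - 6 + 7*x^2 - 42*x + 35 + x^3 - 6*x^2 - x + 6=d^2*(30*x + 210) + d*(11*x^2 + 46*x - 217) + x^3 + x^2 - 37*x + 35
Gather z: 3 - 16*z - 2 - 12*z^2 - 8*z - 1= -12*z^2 - 24*z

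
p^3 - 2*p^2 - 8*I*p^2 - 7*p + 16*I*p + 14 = (p - 2)*(p - 7*I)*(p - I)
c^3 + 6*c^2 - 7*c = c*(c - 1)*(c + 7)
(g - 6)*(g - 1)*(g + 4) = g^3 - 3*g^2 - 22*g + 24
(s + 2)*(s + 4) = s^2 + 6*s + 8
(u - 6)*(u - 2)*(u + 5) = u^3 - 3*u^2 - 28*u + 60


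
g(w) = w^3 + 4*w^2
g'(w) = 3*w^2 + 8*w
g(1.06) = 5.69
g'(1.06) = 11.85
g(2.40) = 36.86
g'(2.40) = 36.48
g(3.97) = 125.61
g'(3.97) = 79.04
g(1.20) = 7.49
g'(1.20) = 13.92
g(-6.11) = -78.77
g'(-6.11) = 63.12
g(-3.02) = 8.94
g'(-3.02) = 3.20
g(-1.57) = 5.99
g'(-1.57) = -5.17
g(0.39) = 0.67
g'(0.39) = 3.58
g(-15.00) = -2475.00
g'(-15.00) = 555.00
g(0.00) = 0.00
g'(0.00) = 0.00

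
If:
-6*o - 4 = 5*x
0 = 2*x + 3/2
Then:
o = -1/24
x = -3/4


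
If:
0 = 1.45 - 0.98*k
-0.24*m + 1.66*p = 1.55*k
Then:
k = 1.48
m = 6.91666666666667*p - 9.55569727891156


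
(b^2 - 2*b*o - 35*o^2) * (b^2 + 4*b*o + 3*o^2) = b^4 + 2*b^3*o - 40*b^2*o^2 - 146*b*o^3 - 105*o^4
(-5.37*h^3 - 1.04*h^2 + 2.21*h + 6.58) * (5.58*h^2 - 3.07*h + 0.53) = -29.9646*h^5 + 10.6827*h^4 + 12.6785*h^3 + 29.3805*h^2 - 19.0293*h + 3.4874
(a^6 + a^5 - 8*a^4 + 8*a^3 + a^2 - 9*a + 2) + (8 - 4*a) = a^6 + a^5 - 8*a^4 + 8*a^3 + a^2 - 13*a + 10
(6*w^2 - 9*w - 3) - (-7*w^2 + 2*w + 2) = 13*w^2 - 11*w - 5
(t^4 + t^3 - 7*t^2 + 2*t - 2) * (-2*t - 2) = -2*t^5 - 4*t^4 + 12*t^3 + 10*t^2 + 4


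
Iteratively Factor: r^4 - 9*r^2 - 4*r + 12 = (r + 2)*(r^3 - 2*r^2 - 5*r + 6) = (r - 1)*(r + 2)*(r^2 - r - 6) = (r - 1)*(r + 2)^2*(r - 3)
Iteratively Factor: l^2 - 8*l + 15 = (l - 3)*(l - 5)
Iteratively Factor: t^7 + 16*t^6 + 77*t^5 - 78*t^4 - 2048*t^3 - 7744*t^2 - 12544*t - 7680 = (t + 4)*(t^6 + 12*t^5 + 29*t^4 - 194*t^3 - 1272*t^2 - 2656*t - 1920) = (t - 5)*(t + 4)*(t^5 + 17*t^4 + 114*t^3 + 376*t^2 + 608*t + 384) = (t - 5)*(t + 3)*(t + 4)*(t^4 + 14*t^3 + 72*t^2 + 160*t + 128) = (t - 5)*(t + 3)*(t + 4)^2*(t^3 + 10*t^2 + 32*t + 32) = (t - 5)*(t + 2)*(t + 3)*(t + 4)^2*(t^2 + 8*t + 16) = (t - 5)*(t + 2)*(t + 3)*(t + 4)^3*(t + 4)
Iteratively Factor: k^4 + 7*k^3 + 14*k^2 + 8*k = (k + 4)*(k^3 + 3*k^2 + 2*k) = (k + 2)*(k + 4)*(k^2 + k) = k*(k + 2)*(k + 4)*(k + 1)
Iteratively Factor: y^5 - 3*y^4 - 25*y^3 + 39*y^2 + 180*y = (y)*(y^4 - 3*y^3 - 25*y^2 + 39*y + 180) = y*(y - 5)*(y^3 + 2*y^2 - 15*y - 36) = y*(y - 5)*(y - 4)*(y^2 + 6*y + 9) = y*(y - 5)*(y - 4)*(y + 3)*(y + 3)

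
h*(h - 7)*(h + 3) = h^3 - 4*h^2 - 21*h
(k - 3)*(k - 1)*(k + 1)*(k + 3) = k^4 - 10*k^2 + 9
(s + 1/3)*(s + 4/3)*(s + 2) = s^3 + 11*s^2/3 + 34*s/9 + 8/9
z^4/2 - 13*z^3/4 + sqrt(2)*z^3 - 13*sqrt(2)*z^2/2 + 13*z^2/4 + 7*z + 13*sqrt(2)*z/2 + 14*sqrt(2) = (z/2 + sqrt(2))*(z - 4)*(z - 7/2)*(z + 1)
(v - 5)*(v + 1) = v^2 - 4*v - 5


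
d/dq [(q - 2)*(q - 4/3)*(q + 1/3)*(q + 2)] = 4*q^3 - 3*q^2 - 80*q/9 + 4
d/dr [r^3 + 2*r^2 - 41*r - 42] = 3*r^2 + 4*r - 41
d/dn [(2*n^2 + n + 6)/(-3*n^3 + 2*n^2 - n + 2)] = 2*(3*n^4 + 3*n^3 + 25*n^2 - 8*n + 4)/(9*n^6 - 12*n^5 + 10*n^4 - 16*n^3 + 9*n^2 - 4*n + 4)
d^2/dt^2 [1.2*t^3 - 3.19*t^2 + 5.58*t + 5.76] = 7.2*t - 6.38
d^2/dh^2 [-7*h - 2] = 0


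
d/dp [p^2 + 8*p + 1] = 2*p + 8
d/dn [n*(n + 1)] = 2*n + 1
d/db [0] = 0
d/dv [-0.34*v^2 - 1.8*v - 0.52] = -0.68*v - 1.8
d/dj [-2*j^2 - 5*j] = -4*j - 5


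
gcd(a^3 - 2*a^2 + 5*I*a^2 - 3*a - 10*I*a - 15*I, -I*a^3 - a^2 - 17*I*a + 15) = 1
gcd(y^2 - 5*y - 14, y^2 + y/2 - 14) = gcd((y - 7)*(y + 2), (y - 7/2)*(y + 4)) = 1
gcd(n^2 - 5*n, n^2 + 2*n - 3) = 1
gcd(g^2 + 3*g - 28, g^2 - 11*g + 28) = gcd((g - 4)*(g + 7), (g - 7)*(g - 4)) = g - 4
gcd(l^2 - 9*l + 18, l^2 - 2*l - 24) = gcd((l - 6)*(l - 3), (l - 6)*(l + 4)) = l - 6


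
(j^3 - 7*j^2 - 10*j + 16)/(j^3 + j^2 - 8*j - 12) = (j^2 - 9*j + 8)/(j^2 - j - 6)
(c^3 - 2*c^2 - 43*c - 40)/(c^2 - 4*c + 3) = (c^3 - 2*c^2 - 43*c - 40)/(c^2 - 4*c + 3)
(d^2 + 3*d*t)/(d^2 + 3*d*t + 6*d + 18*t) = d/(d + 6)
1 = 1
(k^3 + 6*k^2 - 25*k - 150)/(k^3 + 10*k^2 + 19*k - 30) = (k - 5)/(k - 1)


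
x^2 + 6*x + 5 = (x + 1)*(x + 5)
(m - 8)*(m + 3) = m^2 - 5*m - 24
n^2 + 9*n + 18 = (n + 3)*(n + 6)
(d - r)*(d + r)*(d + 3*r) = d^3 + 3*d^2*r - d*r^2 - 3*r^3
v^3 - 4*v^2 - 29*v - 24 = (v - 8)*(v + 1)*(v + 3)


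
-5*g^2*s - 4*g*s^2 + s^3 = s*(-5*g + s)*(g + s)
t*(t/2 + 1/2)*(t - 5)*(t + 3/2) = t^4/2 - 5*t^3/4 - 11*t^2/2 - 15*t/4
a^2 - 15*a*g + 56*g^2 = (a - 8*g)*(a - 7*g)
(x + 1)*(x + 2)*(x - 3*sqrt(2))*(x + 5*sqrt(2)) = x^4 + 2*sqrt(2)*x^3 + 3*x^3 - 28*x^2 + 6*sqrt(2)*x^2 - 90*x + 4*sqrt(2)*x - 60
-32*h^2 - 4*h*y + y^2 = (-8*h + y)*(4*h + y)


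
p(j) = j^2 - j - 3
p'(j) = 2*j - 1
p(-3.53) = 12.99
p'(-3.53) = -8.06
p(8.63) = 62.85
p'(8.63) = 16.26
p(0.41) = -3.24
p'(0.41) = -0.18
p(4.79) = 15.15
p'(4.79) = 8.58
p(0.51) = -3.25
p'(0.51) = 0.02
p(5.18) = 18.65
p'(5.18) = 9.36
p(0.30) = -3.21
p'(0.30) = -0.40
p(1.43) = -2.39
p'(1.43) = 1.86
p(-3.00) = 9.00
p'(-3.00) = -7.00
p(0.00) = -3.00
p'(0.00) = -1.00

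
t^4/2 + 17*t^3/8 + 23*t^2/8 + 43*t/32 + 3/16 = (t/2 + 1)*(t + 1/4)*(t + 1/2)*(t + 3/2)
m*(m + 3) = m^2 + 3*m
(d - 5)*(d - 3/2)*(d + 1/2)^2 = d^4 - 11*d^3/2 + 5*d^2/4 + 47*d/8 + 15/8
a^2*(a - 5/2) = a^3 - 5*a^2/2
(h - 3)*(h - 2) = h^2 - 5*h + 6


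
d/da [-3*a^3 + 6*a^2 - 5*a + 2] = -9*a^2 + 12*a - 5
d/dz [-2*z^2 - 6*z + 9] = -4*z - 6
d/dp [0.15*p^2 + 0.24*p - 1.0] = 0.3*p + 0.24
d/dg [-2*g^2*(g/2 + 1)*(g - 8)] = 2*g*(-2*g^2 + 9*g + 16)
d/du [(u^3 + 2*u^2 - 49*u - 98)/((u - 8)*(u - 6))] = (u^4 - 28*u^3 + 165*u^2 + 388*u - 3724)/(u^4 - 28*u^3 + 292*u^2 - 1344*u + 2304)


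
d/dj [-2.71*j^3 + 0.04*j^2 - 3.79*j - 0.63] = -8.13*j^2 + 0.08*j - 3.79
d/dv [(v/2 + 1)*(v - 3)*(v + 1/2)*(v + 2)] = 2*v^3 + 9*v^2/4 - 15*v/2 - 8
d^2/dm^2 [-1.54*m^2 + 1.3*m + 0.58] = -3.08000000000000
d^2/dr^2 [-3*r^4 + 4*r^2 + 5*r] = 8 - 36*r^2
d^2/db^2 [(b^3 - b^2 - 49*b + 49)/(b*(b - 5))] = 2*(-29*b^3 + 147*b^2 - 735*b + 1225)/(b^3*(b^3 - 15*b^2 + 75*b - 125))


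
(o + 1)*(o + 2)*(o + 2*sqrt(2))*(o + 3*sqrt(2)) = o^4 + 3*o^3 + 5*sqrt(2)*o^3 + 14*o^2 + 15*sqrt(2)*o^2 + 10*sqrt(2)*o + 36*o + 24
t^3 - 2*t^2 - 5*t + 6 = (t - 3)*(t - 1)*(t + 2)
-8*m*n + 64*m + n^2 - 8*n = (-8*m + n)*(n - 8)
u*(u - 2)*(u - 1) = u^3 - 3*u^2 + 2*u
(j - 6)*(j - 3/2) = j^2 - 15*j/2 + 9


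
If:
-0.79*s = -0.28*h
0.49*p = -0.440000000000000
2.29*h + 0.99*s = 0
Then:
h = 0.00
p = -0.90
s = 0.00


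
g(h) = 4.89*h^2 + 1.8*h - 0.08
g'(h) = 9.78*h + 1.8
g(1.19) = 8.99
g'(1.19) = 13.44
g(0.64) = 3.07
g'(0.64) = 8.06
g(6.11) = 193.47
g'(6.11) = 61.56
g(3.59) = 69.40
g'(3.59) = 36.91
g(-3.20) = 44.23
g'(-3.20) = -29.50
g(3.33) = 60.14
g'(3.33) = 34.37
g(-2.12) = 18.08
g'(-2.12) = -18.93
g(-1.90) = 14.15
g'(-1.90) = -16.78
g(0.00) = -0.08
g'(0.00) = 1.80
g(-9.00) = 379.81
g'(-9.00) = -86.22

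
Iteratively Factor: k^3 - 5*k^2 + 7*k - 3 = (k - 3)*(k^2 - 2*k + 1) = (k - 3)*(k - 1)*(k - 1)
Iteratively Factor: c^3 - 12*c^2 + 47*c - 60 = (c - 4)*(c^2 - 8*c + 15) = (c - 4)*(c - 3)*(c - 5)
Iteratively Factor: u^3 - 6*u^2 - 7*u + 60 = (u + 3)*(u^2 - 9*u + 20) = (u - 4)*(u + 3)*(u - 5)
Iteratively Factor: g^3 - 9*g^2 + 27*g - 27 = (g - 3)*(g^2 - 6*g + 9) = (g - 3)^2*(g - 3)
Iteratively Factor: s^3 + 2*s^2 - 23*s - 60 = (s - 5)*(s^2 + 7*s + 12) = (s - 5)*(s + 3)*(s + 4)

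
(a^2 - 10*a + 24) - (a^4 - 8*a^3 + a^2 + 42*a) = -a^4 + 8*a^3 - 52*a + 24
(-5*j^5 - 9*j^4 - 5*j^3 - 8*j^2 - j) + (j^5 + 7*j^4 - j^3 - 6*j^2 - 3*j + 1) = -4*j^5 - 2*j^4 - 6*j^3 - 14*j^2 - 4*j + 1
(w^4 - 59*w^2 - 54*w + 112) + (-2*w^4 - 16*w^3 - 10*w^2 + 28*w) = -w^4 - 16*w^3 - 69*w^2 - 26*w + 112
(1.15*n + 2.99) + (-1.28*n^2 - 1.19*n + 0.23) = -1.28*n^2 - 0.04*n + 3.22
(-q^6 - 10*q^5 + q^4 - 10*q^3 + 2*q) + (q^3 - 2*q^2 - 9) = -q^6 - 10*q^5 + q^4 - 9*q^3 - 2*q^2 + 2*q - 9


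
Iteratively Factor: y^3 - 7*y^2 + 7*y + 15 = (y + 1)*(y^2 - 8*y + 15) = (y - 3)*(y + 1)*(y - 5)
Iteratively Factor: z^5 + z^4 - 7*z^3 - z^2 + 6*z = (z - 1)*(z^4 + 2*z^3 - 5*z^2 - 6*z) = (z - 2)*(z - 1)*(z^3 + 4*z^2 + 3*z) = (z - 2)*(z - 1)*(z + 1)*(z^2 + 3*z) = z*(z - 2)*(z - 1)*(z + 1)*(z + 3)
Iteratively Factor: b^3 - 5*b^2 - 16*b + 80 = (b - 4)*(b^2 - b - 20) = (b - 5)*(b - 4)*(b + 4)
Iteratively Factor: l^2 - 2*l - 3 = (l + 1)*(l - 3)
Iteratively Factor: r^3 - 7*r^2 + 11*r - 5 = (r - 1)*(r^2 - 6*r + 5) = (r - 1)^2*(r - 5)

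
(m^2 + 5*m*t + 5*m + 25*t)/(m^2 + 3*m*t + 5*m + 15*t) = (m + 5*t)/(m + 3*t)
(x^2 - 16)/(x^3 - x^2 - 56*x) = (16 - x^2)/(x*(-x^2 + x + 56))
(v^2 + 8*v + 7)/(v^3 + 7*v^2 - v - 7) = 1/(v - 1)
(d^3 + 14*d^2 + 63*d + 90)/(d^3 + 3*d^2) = 1 + 11/d + 30/d^2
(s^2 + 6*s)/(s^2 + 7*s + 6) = s/(s + 1)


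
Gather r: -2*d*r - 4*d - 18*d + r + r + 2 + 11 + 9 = -22*d + r*(2 - 2*d) + 22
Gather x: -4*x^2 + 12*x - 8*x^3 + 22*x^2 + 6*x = -8*x^3 + 18*x^2 + 18*x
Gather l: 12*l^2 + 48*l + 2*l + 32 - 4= 12*l^2 + 50*l + 28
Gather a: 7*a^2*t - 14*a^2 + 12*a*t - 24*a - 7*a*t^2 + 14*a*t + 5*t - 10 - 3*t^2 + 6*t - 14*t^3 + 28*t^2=a^2*(7*t - 14) + a*(-7*t^2 + 26*t - 24) - 14*t^3 + 25*t^2 + 11*t - 10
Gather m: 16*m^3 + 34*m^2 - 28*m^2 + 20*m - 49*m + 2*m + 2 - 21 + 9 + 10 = 16*m^3 + 6*m^2 - 27*m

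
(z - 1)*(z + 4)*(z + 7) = z^3 + 10*z^2 + 17*z - 28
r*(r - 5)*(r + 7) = r^3 + 2*r^2 - 35*r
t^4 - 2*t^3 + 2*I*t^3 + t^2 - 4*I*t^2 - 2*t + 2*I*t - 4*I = (t - 2)*(t - I)*(t + I)*(t + 2*I)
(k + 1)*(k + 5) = k^2 + 6*k + 5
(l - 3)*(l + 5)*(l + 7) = l^3 + 9*l^2 - l - 105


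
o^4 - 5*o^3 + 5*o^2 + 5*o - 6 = (o - 3)*(o - 2)*(o - 1)*(o + 1)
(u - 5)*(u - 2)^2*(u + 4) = u^4 - 5*u^3 - 12*u^2 + 76*u - 80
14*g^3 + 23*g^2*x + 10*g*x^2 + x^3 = (g + x)*(2*g + x)*(7*g + x)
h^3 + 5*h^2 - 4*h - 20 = (h - 2)*(h + 2)*(h + 5)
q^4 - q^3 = q^3*(q - 1)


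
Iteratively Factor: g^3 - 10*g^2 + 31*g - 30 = (g - 5)*(g^2 - 5*g + 6) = (g - 5)*(g - 2)*(g - 3)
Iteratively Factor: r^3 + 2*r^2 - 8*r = (r - 2)*(r^2 + 4*r) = r*(r - 2)*(r + 4)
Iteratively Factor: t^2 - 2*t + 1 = (t - 1)*(t - 1)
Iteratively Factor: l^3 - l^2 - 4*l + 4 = (l + 2)*(l^2 - 3*l + 2) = (l - 2)*(l + 2)*(l - 1)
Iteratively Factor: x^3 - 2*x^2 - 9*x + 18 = (x + 3)*(x^2 - 5*x + 6) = (x - 2)*(x + 3)*(x - 3)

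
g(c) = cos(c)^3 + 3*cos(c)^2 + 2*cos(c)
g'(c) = -3*sin(c)*cos(c)^2 - 6*sin(c)*cos(c) - 2*sin(c)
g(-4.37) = -0.37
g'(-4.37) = -0.30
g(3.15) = -0.00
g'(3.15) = -0.01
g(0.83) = 3.02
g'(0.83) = -5.47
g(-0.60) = 4.26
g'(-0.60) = 5.08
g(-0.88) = 2.75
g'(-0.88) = 5.43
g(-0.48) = 4.83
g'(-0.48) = 4.47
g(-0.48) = 4.83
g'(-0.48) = 4.47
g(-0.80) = 3.19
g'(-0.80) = 5.48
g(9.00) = -0.09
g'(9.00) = 0.40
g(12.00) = 4.42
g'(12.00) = 4.94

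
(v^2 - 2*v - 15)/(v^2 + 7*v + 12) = (v - 5)/(v + 4)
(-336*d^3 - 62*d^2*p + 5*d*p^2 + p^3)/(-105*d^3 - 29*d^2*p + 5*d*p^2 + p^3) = (-48*d^2 - 2*d*p + p^2)/(-15*d^2 - 2*d*p + p^2)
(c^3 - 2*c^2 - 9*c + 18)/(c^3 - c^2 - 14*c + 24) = (c + 3)/(c + 4)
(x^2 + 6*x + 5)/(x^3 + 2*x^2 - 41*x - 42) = (x + 5)/(x^2 + x - 42)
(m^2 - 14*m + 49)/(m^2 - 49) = (m - 7)/(m + 7)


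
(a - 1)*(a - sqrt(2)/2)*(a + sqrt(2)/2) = a^3 - a^2 - a/2 + 1/2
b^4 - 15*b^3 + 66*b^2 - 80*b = b*(b - 8)*(b - 5)*(b - 2)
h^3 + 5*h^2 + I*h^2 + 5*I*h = h*(h + 5)*(h + I)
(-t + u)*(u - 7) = -t*u + 7*t + u^2 - 7*u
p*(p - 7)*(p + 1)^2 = p^4 - 5*p^3 - 13*p^2 - 7*p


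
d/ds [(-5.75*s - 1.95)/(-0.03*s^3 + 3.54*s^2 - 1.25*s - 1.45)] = (-0.345*s^3 + 20.1795*s^2 + 13.806*s + 5.9)/(0.0009*s^6 - 0.2124*s^5 + 12.6066*s^4 - 8.763*s^3 - 8.7035*s^2 + 3.625*s + 2.1025)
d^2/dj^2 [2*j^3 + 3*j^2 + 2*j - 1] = 12*j + 6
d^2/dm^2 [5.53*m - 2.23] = 0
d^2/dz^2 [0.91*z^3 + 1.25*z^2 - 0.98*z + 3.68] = 5.46*z + 2.5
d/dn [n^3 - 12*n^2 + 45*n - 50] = 3*n^2 - 24*n + 45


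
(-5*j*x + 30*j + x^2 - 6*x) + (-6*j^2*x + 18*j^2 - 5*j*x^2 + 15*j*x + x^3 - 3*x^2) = -6*j^2*x + 18*j^2 - 5*j*x^2 + 10*j*x + 30*j + x^3 - 2*x^2 - 6*x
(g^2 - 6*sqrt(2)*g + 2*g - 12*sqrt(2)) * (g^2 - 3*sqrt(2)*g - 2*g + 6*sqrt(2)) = g^4 - 9*sqrt(2)*g^3 + 32*g^2 + 36*sqrt(2)*g - 144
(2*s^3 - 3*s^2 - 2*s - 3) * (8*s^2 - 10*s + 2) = 16*s^5 - 44*s^4 + 18*s^3 - 10*s^2 + 26*s - 6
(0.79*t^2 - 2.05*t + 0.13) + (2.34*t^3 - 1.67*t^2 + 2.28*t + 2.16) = 2.34*t^3 - 0.88*t^2 + 0.23*t + 2.29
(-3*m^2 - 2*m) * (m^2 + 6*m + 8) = -3*m^4 - 20*m^3 - 36*m^2 - 16*m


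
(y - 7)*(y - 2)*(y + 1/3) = y^3 - 26*y^2/3 + 11*y + 14/3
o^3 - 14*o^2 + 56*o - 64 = (o - 8)*(o - 4)*(o - 2)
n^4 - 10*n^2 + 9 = (n - 3)*(n - 1)*(n + 1)*(n + 3)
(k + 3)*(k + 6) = k^2 + 9*k + 18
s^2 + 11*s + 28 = (s + 4)*(s + 7)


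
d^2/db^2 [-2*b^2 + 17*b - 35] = -4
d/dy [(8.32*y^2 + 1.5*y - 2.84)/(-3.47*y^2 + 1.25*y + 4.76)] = (15.605*y^2 + 59.4968*y + 10.69)/(12.0409*y^4 - 8.675*y^3 - 31.4719*y^2 + 11.9*y + 22.6576)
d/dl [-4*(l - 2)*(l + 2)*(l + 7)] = -12*l^2 - 56*l + 16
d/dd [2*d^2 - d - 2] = 4*d - 1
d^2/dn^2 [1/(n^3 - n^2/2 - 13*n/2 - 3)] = 4*((1 - 6*n)*(-2*n^3 + n^2 + 13*n + 6) - (-6*n^2 + 2*n + 13)^2)/(-2*n^3 + n^2 + 13*n + 6)^3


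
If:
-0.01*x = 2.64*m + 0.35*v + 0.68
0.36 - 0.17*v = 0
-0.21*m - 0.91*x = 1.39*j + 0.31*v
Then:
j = -0.654103989535644*x - 0.390951409994999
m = -0.00378787878787879*x - 0.538324420677362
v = 2.12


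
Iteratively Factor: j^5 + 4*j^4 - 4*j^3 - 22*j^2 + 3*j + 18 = (j - 1)*(j^4 + 5*j^3 + j^2 - 21*j - 18) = (j - 1)*(j + 1)*(j^3 + 4*j^2 - 3*j - 18) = (j - 1)*(j + 1)*(j + 3)*(j^2 + j - 6) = (j - 1)*(j + 1)*(j + 3)^2*(j - 2)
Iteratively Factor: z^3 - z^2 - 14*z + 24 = (z - 2)*(z^2 + z - 12) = (z - 2)*(z + 4)*(z - 3)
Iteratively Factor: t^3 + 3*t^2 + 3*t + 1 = (t + 1)*(t^2 + 2*t + 1) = (t + 1)^2*(t + 1)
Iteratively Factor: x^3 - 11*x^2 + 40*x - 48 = (x - 4)*(x^2 - 7*x + 12) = (x - 4)*(x - 3)*(x - 4)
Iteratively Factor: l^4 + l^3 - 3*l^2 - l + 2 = (l + 2)*(l^3 - l^2 - l + 1) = (l - 1)*(l + 2)*(l^2 - 1) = (l - 1)^2*(l + 2)*(l + 1)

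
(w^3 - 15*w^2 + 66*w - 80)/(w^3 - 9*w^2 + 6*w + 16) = (w - 5)/(w + 1)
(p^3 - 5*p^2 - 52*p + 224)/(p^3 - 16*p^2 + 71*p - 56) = (p^2 + 3*p - 28)/(p^2 - 8*p + 7)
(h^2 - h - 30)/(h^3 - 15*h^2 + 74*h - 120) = (h + 5)/(h^2 - 9*h + 20)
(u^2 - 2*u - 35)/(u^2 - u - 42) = (u + 5)/(u + 6)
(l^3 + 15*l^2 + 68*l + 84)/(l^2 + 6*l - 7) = (l^2 + 8*l + 12)/(l - 1)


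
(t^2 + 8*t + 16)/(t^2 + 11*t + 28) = (t + 4)/(t + 7)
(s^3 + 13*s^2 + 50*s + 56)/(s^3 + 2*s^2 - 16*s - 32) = (s + 7)/(s - 4)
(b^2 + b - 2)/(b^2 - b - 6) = (b - 1)/(b - 3)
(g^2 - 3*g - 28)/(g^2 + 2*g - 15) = (g^2 - 3*g - 28)/(g^2 + 2*g - 15)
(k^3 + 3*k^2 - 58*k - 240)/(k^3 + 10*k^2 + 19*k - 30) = (k - 8)/(k - 1)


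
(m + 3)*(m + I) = m^2 + 3*m + I*m + 3*I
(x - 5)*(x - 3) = x^2 - 8*x + 15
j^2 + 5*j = j*(j + 5)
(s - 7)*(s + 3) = s^2 - 4*s - 21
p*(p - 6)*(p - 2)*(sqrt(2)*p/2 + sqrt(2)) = sqrt(2)*p^4/2 - 3*sqrt(2)*p^3 - 2*sqrt(2)*p^2 + 12*sqrt(2)*p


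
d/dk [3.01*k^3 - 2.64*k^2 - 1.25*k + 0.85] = 9.03*k^2 - 5.28*k - 1.25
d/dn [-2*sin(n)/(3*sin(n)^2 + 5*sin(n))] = 6*cos(n)/(3*sin(n) + 5)^2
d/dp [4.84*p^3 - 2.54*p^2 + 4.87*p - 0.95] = 14.52*p^2 - 5.08*p + 4.87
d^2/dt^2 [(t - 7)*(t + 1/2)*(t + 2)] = 6*t - 9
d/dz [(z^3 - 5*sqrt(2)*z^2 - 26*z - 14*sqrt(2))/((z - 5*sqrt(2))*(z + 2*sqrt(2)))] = (z^4 - 6*sqrt(2)*z^3 - 4*z^2 + 228*sqrt(2)*z + 436)/(z^4 - 6*sqrt(2)*z^3 - 22*z^2 + 120*sqrt(2)*z + 400)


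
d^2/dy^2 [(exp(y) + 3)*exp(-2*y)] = (exp(y) + 12)*exp(-2*y)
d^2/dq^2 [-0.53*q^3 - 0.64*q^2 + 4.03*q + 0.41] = -3.18*q - 1.28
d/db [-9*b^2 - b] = -18*b - 1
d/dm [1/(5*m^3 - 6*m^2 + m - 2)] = (-15*m^2 + 12*m - 1)/(5*m^3 - 6*m^2 + m - 2)^2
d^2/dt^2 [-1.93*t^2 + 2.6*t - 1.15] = -3.86000000000000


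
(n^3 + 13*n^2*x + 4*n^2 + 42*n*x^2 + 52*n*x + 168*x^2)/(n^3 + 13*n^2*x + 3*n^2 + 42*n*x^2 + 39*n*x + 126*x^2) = (n + 4)/(n + 3)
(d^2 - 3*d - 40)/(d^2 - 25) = (d - 8)/(d - 5)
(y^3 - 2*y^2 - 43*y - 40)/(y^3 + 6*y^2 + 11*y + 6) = (y^2 - 3*y - 40)/(y^2 + 5*y + 6)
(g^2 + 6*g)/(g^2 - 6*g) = (g + 6)/(g - 6)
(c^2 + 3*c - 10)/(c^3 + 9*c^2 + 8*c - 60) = 1/(c + 6)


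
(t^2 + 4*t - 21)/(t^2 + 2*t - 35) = (t - 3)/(t - 5)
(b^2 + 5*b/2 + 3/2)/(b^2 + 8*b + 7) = (b + 3/2)/(b + 7)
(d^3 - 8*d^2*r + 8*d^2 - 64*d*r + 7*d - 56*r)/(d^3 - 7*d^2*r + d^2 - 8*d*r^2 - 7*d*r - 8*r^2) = (d + 7)/(d + r)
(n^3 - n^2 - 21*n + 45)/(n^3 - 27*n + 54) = (n + 5)/(n + 6)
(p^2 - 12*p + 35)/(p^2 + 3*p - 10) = (p^2 - 12*p + 35)/(p^2 + 3*p - 10)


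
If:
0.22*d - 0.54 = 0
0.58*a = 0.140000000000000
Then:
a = 0.24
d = 2.45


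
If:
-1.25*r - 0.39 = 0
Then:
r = -0.31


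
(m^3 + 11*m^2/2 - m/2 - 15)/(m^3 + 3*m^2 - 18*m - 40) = (m - 3/2)/(m - 4)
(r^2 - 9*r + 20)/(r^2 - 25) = (r - 4)/(r + 5)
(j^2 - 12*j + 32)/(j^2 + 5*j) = (j^2 - 12*j + 32)/(j*(j + 5))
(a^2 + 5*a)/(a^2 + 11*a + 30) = a/(a + 6)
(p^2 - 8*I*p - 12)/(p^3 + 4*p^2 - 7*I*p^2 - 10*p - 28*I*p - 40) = (p - 6*I)/(p^2 + p*(4 - 5*I) - 20*I)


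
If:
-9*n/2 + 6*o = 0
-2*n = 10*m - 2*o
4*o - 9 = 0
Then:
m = -3/20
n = 3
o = 9/4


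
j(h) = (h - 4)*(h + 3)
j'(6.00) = 11.00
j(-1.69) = -7.45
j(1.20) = -11.76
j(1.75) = -10.69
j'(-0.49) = -1.98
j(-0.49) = -11.27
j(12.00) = 120.00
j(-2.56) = -2.89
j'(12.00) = 23.00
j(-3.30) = 2.19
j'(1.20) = 1.40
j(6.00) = 18.00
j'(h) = 2*h - 1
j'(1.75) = 2.50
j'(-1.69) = -4.38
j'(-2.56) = -6.12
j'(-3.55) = -8.10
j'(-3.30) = -7.60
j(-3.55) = 4.15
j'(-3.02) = -7.04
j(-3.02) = 0.14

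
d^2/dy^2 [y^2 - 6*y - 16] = 2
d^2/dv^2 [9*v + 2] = 0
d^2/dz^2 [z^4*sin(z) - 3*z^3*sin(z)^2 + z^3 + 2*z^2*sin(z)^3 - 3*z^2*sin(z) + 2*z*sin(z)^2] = -z^4*sin(z) + 8*z^3*cos(z) - 6*z^3*cos(2*z) + 27*z^2*sin(z)/2 - 18*z^2*sin(2*z) + 9*z^2*sin(3*z)/2 - 6*z*cos(z) + 13*z*cos(2*z) - 6*z*cos(3*z) - 3*z - 3*sin(z) + 4*sin(2*z) - sin(3*z)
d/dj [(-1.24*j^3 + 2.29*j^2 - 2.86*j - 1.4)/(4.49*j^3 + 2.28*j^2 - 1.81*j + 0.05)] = (-13.1093*j^4 + 30.1716*j^3 + 21.0479*j^2 + 6.613*j - 2.677)/(20.1601*j^6 + 20.4744*j^5 - 11.0554*j^4 - 7.8046*j^3 + 3.5041*j^2 - 0.181*j + 0.0025)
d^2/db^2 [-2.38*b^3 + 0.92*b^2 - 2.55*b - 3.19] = 1.84 - 14.28*b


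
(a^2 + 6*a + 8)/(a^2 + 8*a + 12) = (a + 4)/(a + 6)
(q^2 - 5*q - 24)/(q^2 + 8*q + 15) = (q - 8)/(q + 5)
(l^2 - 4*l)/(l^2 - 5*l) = (l - 4)/(l - 5)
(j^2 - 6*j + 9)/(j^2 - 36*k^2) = (j^2 - 6*j + 9)/(j^2 - 36*k^2)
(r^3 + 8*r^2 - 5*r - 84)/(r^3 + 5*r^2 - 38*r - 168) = (r - 3)/(r - 6)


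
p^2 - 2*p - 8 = (p - 4)*(p + 2)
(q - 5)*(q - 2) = q^2 - 7*q + 10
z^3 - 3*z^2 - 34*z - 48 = (z - 8)*(z + 2)*(z + 3)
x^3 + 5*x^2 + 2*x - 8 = (x - 1)*(x + 2)*(x + 4)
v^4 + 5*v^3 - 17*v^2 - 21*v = v*(v - 3)*(v + 1)*(v + 7)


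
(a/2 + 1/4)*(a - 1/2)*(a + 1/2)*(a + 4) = a^4/2 + 9*a^3/4 + 7*a^2/8 - 9*a/16 - 1/4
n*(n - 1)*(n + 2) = n^3 + n^2 - 2*n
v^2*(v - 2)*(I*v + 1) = I*v^4 + v^3 - 2*I*v^3 - 2*v^2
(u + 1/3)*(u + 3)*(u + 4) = u^3 + 22*u^2/3 + 43*u/3 + 4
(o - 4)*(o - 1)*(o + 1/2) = o^3 - 9*o^2/2 + 3*o/2 + 2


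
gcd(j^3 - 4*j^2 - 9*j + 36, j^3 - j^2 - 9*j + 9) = j^2 - 9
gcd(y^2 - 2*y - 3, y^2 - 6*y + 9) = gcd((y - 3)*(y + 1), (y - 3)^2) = y - 3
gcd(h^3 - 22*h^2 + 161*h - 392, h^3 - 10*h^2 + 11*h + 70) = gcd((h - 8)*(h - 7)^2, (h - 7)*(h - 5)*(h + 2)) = h - 7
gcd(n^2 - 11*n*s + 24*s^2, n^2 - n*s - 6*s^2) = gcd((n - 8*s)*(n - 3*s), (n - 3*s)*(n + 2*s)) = -n + 3*s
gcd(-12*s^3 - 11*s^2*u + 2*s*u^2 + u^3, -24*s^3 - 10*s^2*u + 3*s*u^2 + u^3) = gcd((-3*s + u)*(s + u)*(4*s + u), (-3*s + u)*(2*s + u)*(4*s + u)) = 12*s^2 - s*u - u^2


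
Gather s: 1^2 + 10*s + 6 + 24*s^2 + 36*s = 24*s^2 + 46*s + 7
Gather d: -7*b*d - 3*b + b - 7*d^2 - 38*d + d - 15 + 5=-2*b - 7*d^2 + d*(-7*b - 37) - 10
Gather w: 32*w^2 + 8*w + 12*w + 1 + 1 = 32*w^2 + 20*w + 2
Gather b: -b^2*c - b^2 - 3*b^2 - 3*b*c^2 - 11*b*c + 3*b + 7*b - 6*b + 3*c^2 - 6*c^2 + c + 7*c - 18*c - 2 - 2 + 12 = b^2*(-c - 4) + b*(-3*c^2 - 11*c + 4) - 3*c^2 - 10*c + 8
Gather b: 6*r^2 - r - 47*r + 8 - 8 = 6*r^2 - 48*r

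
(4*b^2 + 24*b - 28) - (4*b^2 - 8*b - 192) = 32*b + 164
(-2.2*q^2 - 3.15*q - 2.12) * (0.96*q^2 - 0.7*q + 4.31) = -2.112*q^4 - 1.484*q^3 - 9.3122*q^2 - 12.0925*q - 9.1372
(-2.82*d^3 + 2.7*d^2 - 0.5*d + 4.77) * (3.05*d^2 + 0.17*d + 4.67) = -8.601*d^5 + 7.7556*d^4 - 14.2354*d^3 + 27.0725*d^2 - 1.5241*d + 22.2759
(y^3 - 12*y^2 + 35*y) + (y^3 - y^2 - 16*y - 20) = 2*y^3 - 13*y^2 + 19*y - 20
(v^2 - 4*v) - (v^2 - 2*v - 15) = 15 - 2*v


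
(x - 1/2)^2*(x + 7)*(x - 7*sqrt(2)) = x^4 - 7*sqrt(2)*x^3 + 6*x^3 - 42*sqrt(2)*x^2 - 27*x^2/4 + 7*x/4 + 189*sqrt(2)*x/4 - 49*sqrt(2)/4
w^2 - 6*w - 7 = (w - 7)*(w + 1)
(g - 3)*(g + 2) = g^2 - g - 6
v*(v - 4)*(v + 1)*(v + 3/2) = v^4 - 3*v^3/2 - 17*v^2/2 - 6*v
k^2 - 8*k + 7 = (k - 7)*(k - 1)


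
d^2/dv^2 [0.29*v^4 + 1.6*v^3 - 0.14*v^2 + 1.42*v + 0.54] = 3.48*v^2 + 9.6*v - 0.28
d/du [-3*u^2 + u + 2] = 1 - 6*u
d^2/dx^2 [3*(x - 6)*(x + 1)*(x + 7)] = 18*x + 12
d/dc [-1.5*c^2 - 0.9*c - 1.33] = -3.0*c - 0.9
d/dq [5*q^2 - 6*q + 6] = 10*q - 6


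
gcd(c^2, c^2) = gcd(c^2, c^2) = c^2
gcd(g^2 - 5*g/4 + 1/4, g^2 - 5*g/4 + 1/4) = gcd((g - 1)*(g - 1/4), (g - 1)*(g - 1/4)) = g^2 - 5*g/4 + 1/4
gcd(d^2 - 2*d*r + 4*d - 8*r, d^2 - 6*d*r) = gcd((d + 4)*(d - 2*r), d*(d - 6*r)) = 1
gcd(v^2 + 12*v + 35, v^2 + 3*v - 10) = v + 5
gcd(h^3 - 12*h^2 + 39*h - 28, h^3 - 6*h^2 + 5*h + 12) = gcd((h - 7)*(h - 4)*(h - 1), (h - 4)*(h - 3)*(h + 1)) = h - 4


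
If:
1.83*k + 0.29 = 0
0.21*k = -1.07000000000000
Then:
No Solution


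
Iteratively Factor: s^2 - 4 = (s + 2)*(s - 2)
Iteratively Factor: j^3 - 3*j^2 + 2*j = (j - 2)*(j^2 - j) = j*(j - 2)*(j - 1)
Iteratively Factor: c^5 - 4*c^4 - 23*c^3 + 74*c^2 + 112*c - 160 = (c + 2)*(c^4 - 6*c^3 - 11*c^2 + 96*c - 80) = (c - 5)*(c + 2)*(c^3 - c^2 - 16*c + 16) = (c - 5)*(c - 1)*(c + 2)*(c^2 - 16) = (c - 5)*(c - 1)*(c + 2)*(c + 4)*(c - 4)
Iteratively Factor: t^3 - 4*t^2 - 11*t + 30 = (t + 3)*(t^2 - 7*t + 10) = (t - 5)*(t + 3)*(t - 2)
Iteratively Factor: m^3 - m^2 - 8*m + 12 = (m - 2)*(m^2 + m - 6) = (m - 2)*(m + 3)*(m - 2)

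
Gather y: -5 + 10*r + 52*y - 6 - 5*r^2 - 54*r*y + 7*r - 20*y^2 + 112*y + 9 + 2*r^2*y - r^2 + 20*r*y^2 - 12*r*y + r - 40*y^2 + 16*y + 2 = -6*r^2 + 18*r + y^2*(20*r - 60) + y*(2*r^2 - 66*r + 180)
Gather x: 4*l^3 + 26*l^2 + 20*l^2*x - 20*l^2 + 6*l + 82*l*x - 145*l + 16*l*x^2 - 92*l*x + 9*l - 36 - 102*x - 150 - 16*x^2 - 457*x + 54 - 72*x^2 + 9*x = 4*l^3 + 6*l^2 - 130*l + x^2*(16*l - 88) + x*(20*l^2 - 10*l - 550) - 132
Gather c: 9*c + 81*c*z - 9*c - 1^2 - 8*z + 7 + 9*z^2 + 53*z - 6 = 81*c*z + 9*z^2 + 45*z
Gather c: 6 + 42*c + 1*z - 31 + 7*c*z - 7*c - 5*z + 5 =c*(7*z + 35) - 4*z - 20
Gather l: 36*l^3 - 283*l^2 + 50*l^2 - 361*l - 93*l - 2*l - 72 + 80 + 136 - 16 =36*l^3 - 233*l^2 - 456*l + 128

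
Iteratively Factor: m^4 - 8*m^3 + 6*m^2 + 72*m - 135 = (m - 3)*(m^3 - 5*m^2 - 9*m + 45) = (m - 3)^2*(m^2 - 2*m - 15) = (m - 3)^2*(m + 3)*(m - 5)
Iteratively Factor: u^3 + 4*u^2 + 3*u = (u + 3)*(u^2 + u) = (u + 1)*(u + 3)*(u)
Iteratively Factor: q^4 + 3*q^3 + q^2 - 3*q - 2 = (q + 2)*(q^3 + q^2 - q - 1) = (q + 1)*(q + 2)*(q^2 - 1) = (q + 1)^2*(q + 2)*(q - 1)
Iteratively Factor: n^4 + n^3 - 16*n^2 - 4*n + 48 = (n + 4)*(n^3 - 3*n^2 - 4*n + 12) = (n - 2)*(n + 4)*(n^2 - n - 6) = (n - 2)*(n + 2)*(n + 4)*(n - 3)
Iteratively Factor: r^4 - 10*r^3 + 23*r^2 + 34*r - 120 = (r - 3)*(r^3 - 7*r^2 + 2*r + 40) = (r - 5)*(r - 3)*(r^2 - 2*r - 8) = (r - 5)*(r - 4)*(r - 3)*(r + 2)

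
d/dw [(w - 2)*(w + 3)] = 2*w + 1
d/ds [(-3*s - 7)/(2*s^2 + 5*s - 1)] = 2*(3*s^2 + 14*s + 19)/(4*s^4 + 20*s^3 + 21*s^2 - 10*s + 1)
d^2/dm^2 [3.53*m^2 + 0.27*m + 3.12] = 7.06000000000000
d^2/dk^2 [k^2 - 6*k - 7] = 2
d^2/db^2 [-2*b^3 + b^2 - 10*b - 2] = 2 - 12*b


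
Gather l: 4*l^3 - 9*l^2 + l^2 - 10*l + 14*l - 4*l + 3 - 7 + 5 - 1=4*l^3 - 8*l^2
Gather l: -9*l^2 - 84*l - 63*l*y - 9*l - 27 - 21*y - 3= -9*l^2 + l*(-63*y - 93) - 21*y - 30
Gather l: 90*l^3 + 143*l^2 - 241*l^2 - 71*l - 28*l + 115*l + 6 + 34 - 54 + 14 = 90*l^3 - 98*l^2 + 16*l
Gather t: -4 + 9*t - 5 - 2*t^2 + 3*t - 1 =-2*t^2 + 12*t - 10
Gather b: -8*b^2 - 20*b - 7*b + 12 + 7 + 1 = -8*b^2 - 27*b + 20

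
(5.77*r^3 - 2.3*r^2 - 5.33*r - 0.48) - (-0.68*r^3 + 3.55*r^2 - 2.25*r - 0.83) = 6.45*r^3 - 5.85*r^2 - 3.08*r + 0.35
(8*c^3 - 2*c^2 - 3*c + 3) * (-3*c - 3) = -24*c^4 - 18*c^3 + 15*c^2 - 9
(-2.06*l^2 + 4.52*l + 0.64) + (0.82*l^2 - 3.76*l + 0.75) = -1.24*l^2 + 0.76*l + 1.39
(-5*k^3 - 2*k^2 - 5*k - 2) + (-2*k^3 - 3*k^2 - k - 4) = -7*k^3 - 5*k^2 - 6*k - 6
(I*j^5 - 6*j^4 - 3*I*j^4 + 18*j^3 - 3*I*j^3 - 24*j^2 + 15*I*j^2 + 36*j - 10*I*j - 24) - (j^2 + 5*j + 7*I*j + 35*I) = I*j^5 - 6*j^4 - 3*I*j^4 + 18*j^3 - 3*I*j^3 - 25*j^2 + 15*I*j^2 + 31*j - 17*I*j - 24 - 35*I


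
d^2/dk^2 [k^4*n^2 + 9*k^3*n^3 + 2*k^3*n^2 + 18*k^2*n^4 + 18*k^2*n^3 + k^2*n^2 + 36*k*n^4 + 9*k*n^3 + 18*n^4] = n^2*(12*k^2 + 54*k*n + 12*k + 36*n^2 + 36*n + 2)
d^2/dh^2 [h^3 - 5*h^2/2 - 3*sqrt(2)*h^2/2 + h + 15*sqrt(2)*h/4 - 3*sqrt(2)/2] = 6*h - 5 - 3*sqrt(2)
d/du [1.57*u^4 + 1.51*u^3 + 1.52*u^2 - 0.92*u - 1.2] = 6.28*u^3 + 4.53*u^2 + 3.04*u - 0.92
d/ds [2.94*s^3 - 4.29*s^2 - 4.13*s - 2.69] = 8.82*s^2 - 8.58*s - 4.13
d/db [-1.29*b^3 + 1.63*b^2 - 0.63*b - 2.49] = -3.87*b^2 + 3.26*b - 0.63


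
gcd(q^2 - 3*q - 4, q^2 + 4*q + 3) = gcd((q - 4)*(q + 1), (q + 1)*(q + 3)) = q + 1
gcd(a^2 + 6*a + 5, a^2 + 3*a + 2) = a + 1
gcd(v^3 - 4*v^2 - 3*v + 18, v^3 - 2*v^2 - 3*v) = v - 3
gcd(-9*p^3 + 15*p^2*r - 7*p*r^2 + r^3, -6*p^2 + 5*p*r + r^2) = p - r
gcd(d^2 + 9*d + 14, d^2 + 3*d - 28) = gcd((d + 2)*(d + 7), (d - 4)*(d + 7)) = d + 7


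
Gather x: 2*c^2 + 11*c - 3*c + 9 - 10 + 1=2*c^2 + 8*c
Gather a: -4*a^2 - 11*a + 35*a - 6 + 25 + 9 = -4*a^2 + 24*a + 28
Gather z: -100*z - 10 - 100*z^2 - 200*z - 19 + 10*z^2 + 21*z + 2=-90*z^2 - 279*z - 27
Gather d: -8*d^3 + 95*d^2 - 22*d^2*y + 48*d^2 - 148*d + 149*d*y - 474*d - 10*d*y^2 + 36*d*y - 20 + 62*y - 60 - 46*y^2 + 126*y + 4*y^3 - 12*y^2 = -8*d^3 + d^2*(143 - 22*y) + d*(-10*y^2 + 185*y - 622) + 4*y^3 - 58*y^2 + 188*y - 80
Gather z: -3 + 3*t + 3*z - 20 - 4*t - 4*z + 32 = -t - z + 9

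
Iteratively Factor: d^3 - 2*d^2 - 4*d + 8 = (d - 2)*(d^2 - 4) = (d - 2)*(d + 2)*(d - 2)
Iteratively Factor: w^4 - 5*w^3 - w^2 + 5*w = (w - 5)*(w^3 - w) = (w - 5)*(w - 1)*(w^2 + w) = w*(w - 5)*(w - 1)*(w + 1)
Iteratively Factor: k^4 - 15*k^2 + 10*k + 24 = (k + 4)*(k^3 - 4*k^2 + k + 6) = (k - 3)*(k + 4)*(k^2 - k - 2) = (k - 3)*(k + 1)*(k + 4)*(k - 2)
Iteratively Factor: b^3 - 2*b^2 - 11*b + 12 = (b - 1)*(b^2 - b - 12) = (b - 4)*(b - 1)*(b + 3)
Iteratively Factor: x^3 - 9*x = (x - 3)*(x^2 + 3*x) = x*(x - 3)*(x + 3)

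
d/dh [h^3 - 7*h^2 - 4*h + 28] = 3*h^2 - 14*h - 4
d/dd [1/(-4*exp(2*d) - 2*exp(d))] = (4*exp(d) + 1)*exp(-d)/(2*(2*exp(d) + 1)^2)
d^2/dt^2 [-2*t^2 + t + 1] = -4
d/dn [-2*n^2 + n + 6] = 1 - 4*n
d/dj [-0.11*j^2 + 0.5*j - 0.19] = 0.5 - 0.22*j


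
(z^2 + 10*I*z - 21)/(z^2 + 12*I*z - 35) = (z + 3*I)/(z + 5*I)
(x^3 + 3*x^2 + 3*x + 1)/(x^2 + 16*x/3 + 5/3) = 3*(x^3 + 3*x^2 + 3*x + 1)/(3*x^2 + 16*x + 5)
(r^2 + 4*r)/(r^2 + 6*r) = (r + 4)/(r + 6)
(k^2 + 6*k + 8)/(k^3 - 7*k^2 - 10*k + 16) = (k + 4)/(k^2 - 9*k + 8)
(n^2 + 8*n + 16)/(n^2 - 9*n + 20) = (n^2 + 8*n + 16)/(n^2 - 9*n + 20)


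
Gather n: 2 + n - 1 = n + 1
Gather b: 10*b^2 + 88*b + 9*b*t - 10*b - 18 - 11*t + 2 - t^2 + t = 10*b^2 + b*(9*t + 78) - t^2 - 10*t - 16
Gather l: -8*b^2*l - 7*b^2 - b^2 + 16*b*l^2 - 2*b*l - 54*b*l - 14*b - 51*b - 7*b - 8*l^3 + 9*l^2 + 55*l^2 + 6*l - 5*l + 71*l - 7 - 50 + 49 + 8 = -8*b^2 - 72*b - 8*l^3 + l^2*(16*b + 64) + l*(-8*b^2 - 56*b + 72)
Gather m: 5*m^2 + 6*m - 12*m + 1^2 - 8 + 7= 5*m^2 - 6*m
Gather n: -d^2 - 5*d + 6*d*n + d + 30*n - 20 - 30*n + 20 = -d^2 + 6*d*n - 4*d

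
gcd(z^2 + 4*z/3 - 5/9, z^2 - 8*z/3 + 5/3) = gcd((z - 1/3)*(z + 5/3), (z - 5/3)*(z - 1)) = 1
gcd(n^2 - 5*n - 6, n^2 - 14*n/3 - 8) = n - 6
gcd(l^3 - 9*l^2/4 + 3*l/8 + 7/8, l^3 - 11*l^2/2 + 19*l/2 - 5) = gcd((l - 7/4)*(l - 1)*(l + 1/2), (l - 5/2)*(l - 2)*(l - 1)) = l - 1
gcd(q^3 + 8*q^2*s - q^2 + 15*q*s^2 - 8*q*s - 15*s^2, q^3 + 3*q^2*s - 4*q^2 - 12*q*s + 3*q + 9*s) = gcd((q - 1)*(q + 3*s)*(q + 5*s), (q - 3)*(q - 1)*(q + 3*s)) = q^2 + 3*q*s - q - 3*s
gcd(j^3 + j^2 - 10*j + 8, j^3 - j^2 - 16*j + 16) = j^2 + 3*j - 4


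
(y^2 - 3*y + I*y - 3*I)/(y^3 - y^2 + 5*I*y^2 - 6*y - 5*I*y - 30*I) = (y + I)/(y^2 + y*(2 + 5*I) + 10*I)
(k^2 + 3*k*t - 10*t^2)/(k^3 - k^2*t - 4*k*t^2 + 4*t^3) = (-k - 5*t)/(-k^2 - k*t + 2*t^2)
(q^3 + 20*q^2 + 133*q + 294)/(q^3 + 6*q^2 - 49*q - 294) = (q + 7)/(q - 7)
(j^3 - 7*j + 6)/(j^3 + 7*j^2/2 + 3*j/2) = 2*(j^2 - 3*j + 2)/(j*(2*j + 1))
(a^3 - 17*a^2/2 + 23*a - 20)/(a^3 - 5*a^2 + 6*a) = (a^2 - 13*a/2 + 10)/(a*(a - 3))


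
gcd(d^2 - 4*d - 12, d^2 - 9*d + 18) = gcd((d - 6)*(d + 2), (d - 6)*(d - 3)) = d - 6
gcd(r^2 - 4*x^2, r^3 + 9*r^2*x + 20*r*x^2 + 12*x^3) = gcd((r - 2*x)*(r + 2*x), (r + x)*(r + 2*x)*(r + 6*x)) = r + 2*x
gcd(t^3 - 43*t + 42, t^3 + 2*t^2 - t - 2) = t - 1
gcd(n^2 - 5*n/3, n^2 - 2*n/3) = n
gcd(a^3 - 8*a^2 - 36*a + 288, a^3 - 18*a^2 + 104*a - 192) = a^2 - 14*a + 48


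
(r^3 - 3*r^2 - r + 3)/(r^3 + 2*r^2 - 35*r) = (r^3 - 3*r^2 - r + 3)/(r*(r^2 + 2*r - 35))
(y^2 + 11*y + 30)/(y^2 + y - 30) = (y + 5)/(y - 5)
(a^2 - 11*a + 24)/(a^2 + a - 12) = (a - 8)/(a + 4)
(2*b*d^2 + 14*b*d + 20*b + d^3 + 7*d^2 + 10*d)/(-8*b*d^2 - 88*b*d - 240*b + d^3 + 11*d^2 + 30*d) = (-2*b*d - 4*b - d^2 - 2*d)/(8*b*d + 48*b - d^2 - 6*d)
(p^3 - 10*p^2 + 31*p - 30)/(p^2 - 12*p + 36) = (p^3 - 10*p^2 + 31*p - 30)/(p^2 - 12*p + 36)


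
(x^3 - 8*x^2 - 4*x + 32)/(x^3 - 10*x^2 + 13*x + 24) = (x^2 - 4)/(x^2 - 2*x - 3)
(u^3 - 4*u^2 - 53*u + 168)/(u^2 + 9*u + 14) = (u^2 - 11*u + 24)/(u + 2)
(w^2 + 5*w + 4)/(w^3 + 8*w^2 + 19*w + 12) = 1/(w + 3)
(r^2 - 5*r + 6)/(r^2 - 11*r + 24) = (r - 2)/(r - 8)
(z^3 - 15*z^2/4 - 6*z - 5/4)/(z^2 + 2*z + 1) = (4*z^2 - 19*z - 5)/(4*(z + 1))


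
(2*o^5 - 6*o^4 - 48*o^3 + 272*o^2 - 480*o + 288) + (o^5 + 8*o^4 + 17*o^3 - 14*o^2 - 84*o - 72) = 3*o^5 + 2*o^4 - 31*o^3 + 258*o^2 - 564*o + 216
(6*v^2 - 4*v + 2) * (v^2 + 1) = 6*v^4 - 4*v^3 + 8*v^2 - 4*v + 2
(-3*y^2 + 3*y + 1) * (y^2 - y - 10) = -3*y^4 + 6*y^3 + 28*y^2 - 31*y - 10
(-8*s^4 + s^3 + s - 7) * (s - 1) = -8*s^5 + 9*s^4 - s^3 + s^2 - 8*s + 7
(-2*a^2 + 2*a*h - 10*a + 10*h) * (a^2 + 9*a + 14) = -2*a^4 + 2*a^3*h - 28*a^3 + 28*a^2*h - 118*a^2 + 118*a*h - 140*a + 140*h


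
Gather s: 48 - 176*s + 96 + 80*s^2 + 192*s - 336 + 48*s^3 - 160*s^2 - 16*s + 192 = 48*s^3 - 80*s^2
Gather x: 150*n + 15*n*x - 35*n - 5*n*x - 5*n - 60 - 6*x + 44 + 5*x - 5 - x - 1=110*n + x*(10*n - 2) - 22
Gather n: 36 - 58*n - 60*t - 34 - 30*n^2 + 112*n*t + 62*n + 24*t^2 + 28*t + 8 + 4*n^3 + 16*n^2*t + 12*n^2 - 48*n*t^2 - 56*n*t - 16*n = 4*n^3 + n^2*(16*t - 18) + n*(-48*t^2 + 56*t - 12) + 24*t^2 - 32*t + 10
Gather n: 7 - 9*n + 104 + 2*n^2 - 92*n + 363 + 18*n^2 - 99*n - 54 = 20*n^2 - 200*n + 420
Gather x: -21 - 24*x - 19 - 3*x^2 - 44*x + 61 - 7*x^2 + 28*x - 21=-10*x^2 - 40*x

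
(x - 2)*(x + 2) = x^2 - 4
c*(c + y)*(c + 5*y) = c^3 + 6*c^2*y + 5*c*y^2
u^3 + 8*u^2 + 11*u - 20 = (u - 1)*(u + 4)*(u + 5)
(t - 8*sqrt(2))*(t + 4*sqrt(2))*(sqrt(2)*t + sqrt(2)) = sqrt(2)*t^3 - 8*t^2 + sqrt(2)*t^2 - 64*sqrt(2)*t - 8*t - 64*sqrt(2)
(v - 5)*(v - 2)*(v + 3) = v^3 - 4*v^2 - 11*v + 30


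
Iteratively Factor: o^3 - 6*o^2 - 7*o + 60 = (o + 3)*(o^2 - 9*o + 20) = (o - 5)*(o + 3)*(o - 4)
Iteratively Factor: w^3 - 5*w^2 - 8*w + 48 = (w + 3)*(w^2 - 8*w + 16) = (w - 4)*(w + 3)*(w - 4)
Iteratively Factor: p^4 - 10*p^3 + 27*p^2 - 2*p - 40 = (p - 2)*(p^3 - 8*p^2 + 11*p + 20) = (p - 4)*(p - 2)*(p^2 - 4*p - 5) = (p - 5)*(p - 4)*(p - 2)*(p + 1)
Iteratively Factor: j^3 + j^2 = (j)*(j^2 + j) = j*(j + 1)*(j)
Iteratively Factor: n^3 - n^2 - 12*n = (n)*(n^2 - n - 12) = n*(n + 3)*(n - 4)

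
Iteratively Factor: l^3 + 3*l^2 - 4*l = (l + 4)*(l^2 - l) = (l - 1)*(l + 4)*(l)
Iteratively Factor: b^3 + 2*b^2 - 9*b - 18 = (b - 3)*(b^2 + 5*b + 6) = (b - 3)*(b + 2)*(b + 3)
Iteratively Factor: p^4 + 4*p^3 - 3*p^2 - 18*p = (p + 3)*(p^3 + p^2 - 6*p) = (p + 3)^2*(p^2 - 2*p) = p*(p + 3)^2*(p - 2)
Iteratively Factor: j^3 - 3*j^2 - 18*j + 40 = (j - 5)*(j^2 + 2*j - 8) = (j - 5)*(j + 4)*(j - 2)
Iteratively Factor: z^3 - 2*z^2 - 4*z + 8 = (z - 2)*(z^2 - 4) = (z - 2)^2*(z + 2)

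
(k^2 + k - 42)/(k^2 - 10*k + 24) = (k + 7)/(k - 4)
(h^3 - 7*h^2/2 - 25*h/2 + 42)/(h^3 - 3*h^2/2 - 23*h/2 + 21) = (h - 4)/(h - 2)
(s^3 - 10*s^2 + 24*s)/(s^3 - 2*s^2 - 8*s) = (s - 6)/(s + 2)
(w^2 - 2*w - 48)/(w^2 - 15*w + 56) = (w + 6)/(w - 7)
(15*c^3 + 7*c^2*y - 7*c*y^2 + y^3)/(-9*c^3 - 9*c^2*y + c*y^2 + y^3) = (-5*c + y)/(3*c + y)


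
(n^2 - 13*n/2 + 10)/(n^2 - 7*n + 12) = (n - 5/2)/(n - 3)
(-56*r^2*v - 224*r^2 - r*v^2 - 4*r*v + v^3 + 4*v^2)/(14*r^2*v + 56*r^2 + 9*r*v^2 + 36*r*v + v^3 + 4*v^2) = (-8*r + v)/(2*r + v)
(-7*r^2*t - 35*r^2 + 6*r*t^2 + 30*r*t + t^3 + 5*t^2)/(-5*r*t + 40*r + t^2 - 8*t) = (7*r^2*t + 35*r^2 - 6*r*t^2 - 30*r*t - t^3 - 5*t^2)/(5*r*t - 40*r - t^2 + 8*t)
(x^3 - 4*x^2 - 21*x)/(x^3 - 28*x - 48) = x*(-x^2 + 4*x + 21)/(-x^3 + 28*x + 48)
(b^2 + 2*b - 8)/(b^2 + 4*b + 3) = (b^2 + 2*b - 8)/(b^2 + 4*b + 3)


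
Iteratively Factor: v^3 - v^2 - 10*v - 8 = (v - 4)*(v^2 + 3*v + 2) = (v - 4)*(v + 1)*(v + 2)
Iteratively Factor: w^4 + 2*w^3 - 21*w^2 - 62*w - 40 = (w + 4)*(w^3 - 2*w^2 - 13*w - 10) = (w - 5)*(w + 4)*(w^2 + 3*w + 2) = (w - 5)*(w + 2)*(w + 4)*(w + 1)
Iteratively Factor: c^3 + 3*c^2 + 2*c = (c + 1)*(c^2 + 2*c) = c*(c + 1)*(c + 2)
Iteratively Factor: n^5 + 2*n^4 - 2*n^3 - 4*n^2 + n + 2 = (n + 1)*(n^4 + n^3 - 3*n^2 - n + 2) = (n - 1)*(n + 1)*(n^3 + 2*n^2 - n - 2) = (n - 1)*(n + 1)^2*(n^2 + n - 2) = (n - 1)^2*(n + 1)^2*(n + 2)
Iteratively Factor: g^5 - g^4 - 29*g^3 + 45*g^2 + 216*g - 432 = (g + 4)*(g^4 - 5*g^3 - 9*g^2 + 81*g - 108) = (g + 4)^2*(g^3 - 9*g^2 + 27*g - 27) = (g - 3)*(g + 4)^2*(g^2 - 6*g + 9) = (g - 3)^2*(g + 4)^2*(g - 3)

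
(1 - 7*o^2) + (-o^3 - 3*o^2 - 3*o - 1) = -o^3 - 10*o^2 - 3*o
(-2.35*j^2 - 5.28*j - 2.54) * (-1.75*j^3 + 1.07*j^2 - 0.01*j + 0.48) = 4.1125*j^5 + 6.7255*j^4 - 1.1811*j^3 - 3.793*j^2 - 2.509*j - 1.2192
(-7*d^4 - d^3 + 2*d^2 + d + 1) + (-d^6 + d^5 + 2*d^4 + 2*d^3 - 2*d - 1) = -d^6 + d^5 - 5*d^4 + d^3 + 2*d^2 - d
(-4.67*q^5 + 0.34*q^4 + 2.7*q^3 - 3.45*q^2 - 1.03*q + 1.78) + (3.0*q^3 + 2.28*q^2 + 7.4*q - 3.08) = -4.67*q^5 + 0.34*q^4 + 5.7*q^3 - 1.17*q^2 + 6.37*q - 1.3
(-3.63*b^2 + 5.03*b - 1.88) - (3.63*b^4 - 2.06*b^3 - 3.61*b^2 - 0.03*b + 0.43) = -3.63*b^4 + 2.06*b^3 - 0.02*b^2 + 5.06*b - 2.31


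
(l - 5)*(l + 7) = l^2 + 2*l - 35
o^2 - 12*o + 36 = (o - 6)^2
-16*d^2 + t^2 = (-4*d + t)*(4*d + t)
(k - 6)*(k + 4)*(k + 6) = k^3 + 4*k^2 - 36*k - 144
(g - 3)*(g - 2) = g^2 - 5*g + 6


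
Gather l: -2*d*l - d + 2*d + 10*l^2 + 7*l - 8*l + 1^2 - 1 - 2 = d + 10*l^2 + l*(-2*d - 1) - 2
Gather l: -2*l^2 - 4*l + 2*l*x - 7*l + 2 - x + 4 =-2*l^2 + l*(2*x - 11) - x + 6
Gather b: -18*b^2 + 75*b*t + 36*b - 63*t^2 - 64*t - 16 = -18*b^2 + b*(75*t + 36) - 63*t^2 - 64*t - 16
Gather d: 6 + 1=7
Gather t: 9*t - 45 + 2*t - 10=11*t - 55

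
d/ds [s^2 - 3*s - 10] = 2*s - 3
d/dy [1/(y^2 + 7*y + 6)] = (-2*y - 7)/(y^2 + 7*y + 6)^2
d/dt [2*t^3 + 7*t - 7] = 6*t^2 + 7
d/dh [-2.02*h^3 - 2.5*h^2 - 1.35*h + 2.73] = -6.06*h^2 - 5.0*h - 1.35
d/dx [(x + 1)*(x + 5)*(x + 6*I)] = 3*x^2 + 12*x*(1 + I) + 5 + 36*I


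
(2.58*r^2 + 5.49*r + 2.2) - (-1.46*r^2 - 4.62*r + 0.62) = 4.04*r^2 + 10.11*r + 1.58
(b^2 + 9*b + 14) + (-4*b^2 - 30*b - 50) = -3*b^2 - 21*b - 36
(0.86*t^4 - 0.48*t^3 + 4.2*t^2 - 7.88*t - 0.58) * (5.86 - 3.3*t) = -2.838*t^5 + 6.6236*t^4 - 16.6728*t^3 + 50.616*t^2 - 44.2628*t - 3.3988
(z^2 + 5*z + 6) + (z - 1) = z^2 + 6*z + 5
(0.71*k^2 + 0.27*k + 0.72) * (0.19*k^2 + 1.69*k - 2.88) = 0.1349*k^4 + 1.2512*k^3 - 1.4517*k^2 + 0.4392*k - 2.0736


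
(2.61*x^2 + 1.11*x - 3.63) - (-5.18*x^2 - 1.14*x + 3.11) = 7.79*x^2 + 2.25*x - 6.74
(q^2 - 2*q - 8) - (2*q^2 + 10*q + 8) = -q^2 - 12*q - 16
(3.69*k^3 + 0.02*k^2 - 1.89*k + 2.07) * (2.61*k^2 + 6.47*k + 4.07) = 9.6309*k^5 + 23.9265*k^4 + 10.2148*k^3 - 6.7442*k^2 + 5.7006*k + 8.4249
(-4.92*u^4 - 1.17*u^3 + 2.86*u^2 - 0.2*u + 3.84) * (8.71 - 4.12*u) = 20.2704*u^5 - 38.0328*u^4 - 21.9739*u^3 + 25.7346*u^2 - 17.5628*u + 33.4464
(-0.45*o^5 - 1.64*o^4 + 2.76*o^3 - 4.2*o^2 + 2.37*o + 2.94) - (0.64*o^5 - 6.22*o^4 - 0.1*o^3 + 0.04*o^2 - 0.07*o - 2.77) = -1.09*o^5 + 4.58*o^4 + 2.86*o^3 - 4.24*o^2 + 2.44*o + 5.71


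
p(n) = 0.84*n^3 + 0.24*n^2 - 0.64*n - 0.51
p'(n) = 2.52*n^2 + 0.48*n - 0.64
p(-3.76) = -39.36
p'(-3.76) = 33.18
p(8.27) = 485.72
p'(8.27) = 175.68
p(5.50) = 142.98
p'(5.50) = 78.23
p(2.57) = 13.69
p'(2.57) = 17.24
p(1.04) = 0.03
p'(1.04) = 2.58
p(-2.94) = -17.90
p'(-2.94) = 19.73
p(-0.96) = -0.42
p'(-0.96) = 1.22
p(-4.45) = -66.93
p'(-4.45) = 47.13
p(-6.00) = -169.47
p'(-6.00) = 87.20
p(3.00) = 22.41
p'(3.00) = 23.48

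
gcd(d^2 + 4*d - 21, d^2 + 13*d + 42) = d + 7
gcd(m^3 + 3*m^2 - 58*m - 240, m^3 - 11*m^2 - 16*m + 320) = m^2 - 3*m - 40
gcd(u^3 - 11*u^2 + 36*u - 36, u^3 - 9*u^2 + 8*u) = 1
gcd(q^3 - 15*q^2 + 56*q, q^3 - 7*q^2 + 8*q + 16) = 1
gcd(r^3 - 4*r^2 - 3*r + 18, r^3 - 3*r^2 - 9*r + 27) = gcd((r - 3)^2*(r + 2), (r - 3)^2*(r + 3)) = r^2 - 6*r + 9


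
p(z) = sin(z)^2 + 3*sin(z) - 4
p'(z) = 2*sin(z)*cos(z) + 3*cos(z)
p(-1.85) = -5.96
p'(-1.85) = -0.30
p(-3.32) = -3.44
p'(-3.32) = -3.30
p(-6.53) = -4.67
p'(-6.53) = 2.44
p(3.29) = -4.42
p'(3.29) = -2.67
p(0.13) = -3.59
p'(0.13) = 3.23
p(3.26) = -4.34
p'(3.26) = -2.74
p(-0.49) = -5.19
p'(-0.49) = 1.82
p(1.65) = -0.02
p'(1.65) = -0.40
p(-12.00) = -2.10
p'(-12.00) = 3.44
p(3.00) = -3.56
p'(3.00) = -3.25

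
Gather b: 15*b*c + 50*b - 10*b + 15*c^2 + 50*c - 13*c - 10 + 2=b*(15*c + 40) + 15*c^2 + 37*c - 8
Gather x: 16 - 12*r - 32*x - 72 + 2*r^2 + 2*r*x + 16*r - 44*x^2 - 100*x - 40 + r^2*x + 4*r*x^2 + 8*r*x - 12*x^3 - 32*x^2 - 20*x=2*r^2 + 4*r - 12*x^3 + x^2*(4*r - 76) + x*(r^2 + 10*r - 152) - 96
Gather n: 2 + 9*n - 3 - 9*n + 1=0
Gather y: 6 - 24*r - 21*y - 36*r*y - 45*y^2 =-24*r - 45*y^2 + y*(-36*r - 21) + 6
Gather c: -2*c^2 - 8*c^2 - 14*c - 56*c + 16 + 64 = -10*c^2 - 70*c + 80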